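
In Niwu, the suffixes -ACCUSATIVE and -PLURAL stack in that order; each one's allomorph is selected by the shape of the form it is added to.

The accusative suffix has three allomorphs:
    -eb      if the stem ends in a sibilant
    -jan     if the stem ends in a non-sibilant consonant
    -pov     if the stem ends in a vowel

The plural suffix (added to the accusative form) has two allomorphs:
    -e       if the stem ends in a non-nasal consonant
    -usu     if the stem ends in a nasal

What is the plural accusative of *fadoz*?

fadozebe

*fadoz*: final sound = /z/, a sibilant → -eb → *fadozeb*.
Since the final consonant of the accusative form *fadozeb* is /b/ (non-nasal), it takes -e, giving *fadozebe*.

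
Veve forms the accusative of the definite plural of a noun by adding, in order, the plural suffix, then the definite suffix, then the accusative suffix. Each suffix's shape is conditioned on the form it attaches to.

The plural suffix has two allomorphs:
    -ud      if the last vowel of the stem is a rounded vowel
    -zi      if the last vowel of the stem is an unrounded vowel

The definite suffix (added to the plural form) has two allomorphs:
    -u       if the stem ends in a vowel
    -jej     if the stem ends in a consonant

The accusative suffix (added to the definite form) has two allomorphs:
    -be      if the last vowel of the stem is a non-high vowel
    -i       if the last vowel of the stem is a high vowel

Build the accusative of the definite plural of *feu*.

*feu*: last vowel = /u/, a rounded vowel → -ud → *feuud*.
The plural form *feuud* — final sound /d/ (a consonant) → -jej → *feuudjej*.
The last vowel of the definite form *feuudjej* is /e/, which is a non-high vowel, so the accusative suffix is -be, giving *feuudjejbe*.

feuudjejbe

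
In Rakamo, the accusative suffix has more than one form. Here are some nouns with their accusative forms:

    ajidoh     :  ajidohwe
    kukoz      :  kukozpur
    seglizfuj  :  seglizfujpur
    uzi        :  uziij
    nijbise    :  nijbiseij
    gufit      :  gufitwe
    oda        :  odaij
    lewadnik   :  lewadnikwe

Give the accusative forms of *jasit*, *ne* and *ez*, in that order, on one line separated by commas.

jasitwe, neij, ezpur

Looking at the final sound of each stem: -we when the stem ends in a voiceless consonant (*ajidoh*, *gufit*, *lewadnik*); -pur when the stem ends in a voiced consonant (*kukoz*, *seglizfuj*); -ij when the stem ends in a vowel (*uzi*, *nijbise*, *oda*).
Since the final sound of *jasit* is /t/ (a voiceless consonant), it takes -we, giving *jasitwe*.
Since the final sound of *ne* is /e/ (a vowel), it takes -ij, giving *neij*.
The final sound of *ez* is /z/, which is a voiced consonant, so the suffix is -pur, giving *ezpur*.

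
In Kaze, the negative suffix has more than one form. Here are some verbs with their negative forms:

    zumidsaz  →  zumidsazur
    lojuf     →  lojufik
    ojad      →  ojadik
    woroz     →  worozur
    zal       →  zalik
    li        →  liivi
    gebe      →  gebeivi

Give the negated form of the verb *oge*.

The suffix is conditioned by the final sound: -ur when the stem ends in a sibilant (*zumidsaz*, *woroz*); -ik when the stem ends in a non-sibilant consonant (*lojuf*, *ojad*, *zal*); -ivi when the stem ends in a vowel (*li*, *gebe*).
*oge*: final sound = /e/, a vowel → -ivi → *ogeivi*.

ogeivi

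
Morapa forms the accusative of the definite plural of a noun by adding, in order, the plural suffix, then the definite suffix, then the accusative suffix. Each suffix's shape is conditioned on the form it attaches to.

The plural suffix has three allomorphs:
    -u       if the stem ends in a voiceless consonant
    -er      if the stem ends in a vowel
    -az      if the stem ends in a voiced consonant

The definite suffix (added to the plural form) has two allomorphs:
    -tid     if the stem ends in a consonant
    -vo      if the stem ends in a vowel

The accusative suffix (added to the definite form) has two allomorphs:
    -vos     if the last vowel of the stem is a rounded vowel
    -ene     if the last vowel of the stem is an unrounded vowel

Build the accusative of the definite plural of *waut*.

wautuvovos

The final sound of *waut* is /t/, which is a voiceless consonant, so the plural suffix is -u, giving *wautu*.
The final sound of the plural form *wautu* is /u/, which is a vowel, so the definite suffix is -vo, giving *wautuvo*.
Since the last vowel of the definite form *wautuvo* is /o/ (a rounded vowel), it takes -vos, giving *wautuvovos*.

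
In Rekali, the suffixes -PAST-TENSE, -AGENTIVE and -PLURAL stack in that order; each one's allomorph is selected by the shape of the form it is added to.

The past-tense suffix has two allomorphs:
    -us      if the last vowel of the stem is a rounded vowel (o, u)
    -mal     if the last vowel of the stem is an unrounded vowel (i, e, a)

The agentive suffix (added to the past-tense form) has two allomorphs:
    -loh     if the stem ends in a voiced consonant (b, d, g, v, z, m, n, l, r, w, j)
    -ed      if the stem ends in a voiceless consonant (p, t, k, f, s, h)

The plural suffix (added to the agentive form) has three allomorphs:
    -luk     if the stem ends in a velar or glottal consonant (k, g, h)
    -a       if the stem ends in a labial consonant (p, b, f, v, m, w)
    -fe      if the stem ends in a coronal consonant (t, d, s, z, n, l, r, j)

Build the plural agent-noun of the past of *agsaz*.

agsazmallohluk

Since the last vowel of *agsaz* is /a/ (an unrounded vowel), it takes -mal, giving *agsazmal*.
The past-tense form *agsazmal* — final consonant /l/ (voiced) → -loh → *agsazmalloh*.
The final consonant of the agentive form *agsazmalloh* is /h/, which is velar/glottal, so the plural suffix is -luk, giving *agsazmallohluk*.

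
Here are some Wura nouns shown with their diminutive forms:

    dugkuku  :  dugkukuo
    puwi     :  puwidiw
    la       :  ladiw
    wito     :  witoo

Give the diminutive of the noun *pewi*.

pewidiw

The alternation tracks the last vowel of the stem — -o when the last vowel of the stem is a rounded vowel (*dugkuku*, *wito*); -diw when the last vowel of the stem is an unrounded vowel (*puwi*, *la*).
*pewi*: last vowel = /i/, an unrounded vowel → -diw → *pewidiw*.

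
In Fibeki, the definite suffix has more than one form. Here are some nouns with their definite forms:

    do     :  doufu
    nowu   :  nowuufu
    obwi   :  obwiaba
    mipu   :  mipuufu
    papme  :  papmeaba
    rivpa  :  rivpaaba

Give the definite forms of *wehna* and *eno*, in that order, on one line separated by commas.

wehnaaba, enoufu

Looking at the last vowel of each stem: -ufu when the last vowel of the stem is a rounded vowel (*do*, *nowu*, *mipu*); -aba when the last vowel of the stem is an unrounded vowel (*obwi*, *papme*, *rivpa*).
Since the last vowel of *wehna* is /a/ (an unrounded vowel), it takes -aba, giving *wehnaaba*.
The last vowel of *eno* is /o/, which is a rounded vowel, so the suffix is -ufu, giving *enoufu*.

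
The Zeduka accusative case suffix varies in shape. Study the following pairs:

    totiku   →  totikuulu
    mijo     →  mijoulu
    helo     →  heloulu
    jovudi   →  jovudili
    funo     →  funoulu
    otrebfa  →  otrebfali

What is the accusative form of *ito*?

The alternation tracks the last vowel of the stem — -ulu when the last vowel of the stem is a rounded vowel (*totiku*, *mijo*, *helo*, *funo*); -li when the last vowel of the stem is an unrounded vowel (*jovudi*, *otrebfa*).
Since the last vowel of *ito* is /o/ (a rounded vowel), it takes -ulu, giving *itoulu*.

itoulu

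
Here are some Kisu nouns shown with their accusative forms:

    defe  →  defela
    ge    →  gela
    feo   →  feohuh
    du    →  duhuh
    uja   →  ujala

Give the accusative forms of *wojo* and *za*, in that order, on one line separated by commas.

wojohuh, zala

The suffix is conditioned by the last vowel: -huh when the last vowel of the stem is a rounded vowel (*feo*, *du*); -la when the last vowel of the stem is an unrounded vowel (*defe*, *ge*, *uja*).
*wojo*: last vowel = /o/, a rounded vowel → -huh → *wojohuh*.
The last vowel of *za* is /a/, which is an unrounded vowel, so the suffix is -la, giving *zala*.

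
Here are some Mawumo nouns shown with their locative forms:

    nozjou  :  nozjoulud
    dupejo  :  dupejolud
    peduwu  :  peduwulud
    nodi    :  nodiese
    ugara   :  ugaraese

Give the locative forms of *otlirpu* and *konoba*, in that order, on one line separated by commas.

otlirpulud, konobaese

The suffix is conditioned by the last vowel: -lud when the last vowel of the stem is a rounded vowel (*nozjou*, *dupejo*, *peduwu*); -ese when the last vowel of the stem is an unrounded vowel (*nodi*, *ugara*).
*otlirpu* — last vowel /u/ (a rounded vowel) → -lud → *otlirpulud*.
The last vowel of *konoba* is /a/, which is an unrounded vowel, so the suffix is -ese, giving *konobaese*.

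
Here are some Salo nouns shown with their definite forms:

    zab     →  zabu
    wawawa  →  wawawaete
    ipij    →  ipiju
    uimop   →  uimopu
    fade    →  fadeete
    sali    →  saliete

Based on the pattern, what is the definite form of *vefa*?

The pattern is consonant vs. vowel: -u when the stem ends in a consonant (*zab*, *ipij*, *uimop*); -ete when the stem ends in a vowel (*wawawa*, *fade*, *sali*).
*vefa* — final sound /a/ (a vowel) → -ete → *vefaete*.

vefaete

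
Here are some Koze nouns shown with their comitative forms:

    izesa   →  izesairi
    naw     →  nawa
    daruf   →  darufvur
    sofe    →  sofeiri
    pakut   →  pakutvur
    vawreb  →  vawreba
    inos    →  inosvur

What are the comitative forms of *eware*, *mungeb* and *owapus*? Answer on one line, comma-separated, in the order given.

The alternation tracks the final sound of the stem — -vur when the stem ends in a voiceless consonant (*daruf*, *pakut*, *inos*); -a when the stem ends in a voiced consonant (*naw*, *vawreb*); -iri when the stem ends in a vowel (*izesa*, *sofe*).
*eware* — final sound /e/ (a vowel) → -iri → *ewareiri*.
The final sound of *mungeb* is /b/, which is a voiced consonant, so the suffix is -a, giving *mungeba*.
*owapus* — final sound /s/ (a voiceless consonant) → -vur → *owapusvur*.

ewareiri, mungeba, owapusvur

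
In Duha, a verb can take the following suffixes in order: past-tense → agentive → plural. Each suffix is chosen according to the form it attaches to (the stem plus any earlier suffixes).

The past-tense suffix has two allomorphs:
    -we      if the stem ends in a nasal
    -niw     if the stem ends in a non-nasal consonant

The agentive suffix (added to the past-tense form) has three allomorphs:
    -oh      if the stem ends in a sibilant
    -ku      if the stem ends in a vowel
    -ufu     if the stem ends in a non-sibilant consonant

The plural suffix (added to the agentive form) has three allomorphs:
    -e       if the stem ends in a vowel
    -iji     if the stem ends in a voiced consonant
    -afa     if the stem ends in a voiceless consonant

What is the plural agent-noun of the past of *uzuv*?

uzuvniwufue

*uzuv*: final consonant = /v/, non-nasal → -niw → *uzuvniw*.
The past-tense form *uzuvniw* — final sound /w/ (a non-sibilant consonant) → -ufu → *uzuvniwufu*.
Since the final sound of the agentive form *uzuvniwufu* is /u/ (a vowel), it takes -e, giving *uzuvniwufue*.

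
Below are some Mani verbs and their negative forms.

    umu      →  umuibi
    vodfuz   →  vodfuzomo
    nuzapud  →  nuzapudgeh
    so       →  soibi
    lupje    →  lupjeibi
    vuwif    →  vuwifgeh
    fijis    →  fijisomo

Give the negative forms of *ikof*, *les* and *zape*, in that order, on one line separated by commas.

ikofgeh, lesomo, zapeibi

The pattern is sibilance of the final sound: -omo when the stem ends in a sibilant (*vodfuz*, *fijis*); -geh when the stem ends in a non-sibilant consonant (*nuzapud*, *vuwif*); -ibi when the stem ends in a vowel (*umu*, *so*, *lupje*).
*ikof*: final sound = /f/, a non-sibilant consonant → -geh → *ikofgeh*.
*les* — final sound /s/ (a sibilant) → -omo → *lesomo*.
*zape*: final sound = /e/, a vowel → -ibi → *zapeibi*.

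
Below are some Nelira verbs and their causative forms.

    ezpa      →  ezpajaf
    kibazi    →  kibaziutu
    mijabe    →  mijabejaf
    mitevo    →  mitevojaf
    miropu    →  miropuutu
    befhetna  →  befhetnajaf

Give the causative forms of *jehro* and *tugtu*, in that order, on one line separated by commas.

The alternation tracks the last vowel of the stem — -utu when the last vowel of the stem is a high vowel (*kibazi*, *miropu*); -jaf when the last vowel of the stem is a non-high vowel (*ezpa*, *mijabe*, *mitevo*, *befhetna*).
*jehro*: last vowel = /o/, a non-high vowel → -jaf → *jehrojaf*.
Since the last vowel of *tugtu* is /u/ (a high vowel), it takes -utu, giving *tugtuutu*.

jehrojaf, tugtuutu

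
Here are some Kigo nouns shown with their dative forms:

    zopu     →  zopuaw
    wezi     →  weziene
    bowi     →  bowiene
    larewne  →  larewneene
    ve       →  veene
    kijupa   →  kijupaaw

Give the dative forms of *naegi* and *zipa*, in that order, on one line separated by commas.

naegiene, zipaaw

The pattern is front/back vowel harmony: -ene when the last vowel of the stem is a front vowel (*wezi*, *bowi*, *larewne*, *ve*); -aw when the last vowel of the stem is a back vowel (*zopu*, *kijupa*).
*naegi*: last vowel = /i/, a front vowel → -ene → *naegiene*.
*zipa*: last vowel = /a/, a back vowel → -aw → *zipaaw*.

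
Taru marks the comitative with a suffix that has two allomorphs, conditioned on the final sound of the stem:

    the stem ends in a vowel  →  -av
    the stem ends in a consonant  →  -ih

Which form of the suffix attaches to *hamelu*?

*hamelu*: final sound = /u/, a vowel → -av.

-av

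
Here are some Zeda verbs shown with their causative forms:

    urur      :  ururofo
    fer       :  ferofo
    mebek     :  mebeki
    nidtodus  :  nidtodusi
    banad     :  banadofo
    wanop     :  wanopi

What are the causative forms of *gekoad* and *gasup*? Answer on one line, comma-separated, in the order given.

gekoadofo, gasupi

The pattern is voicing of the final consonant: -i when the stem ends in a voiceless consonant (*mebek*, *nidtodus*, *wanop*); -ofo when the stem ends in a voiced consonant (*urur*, *fer*, *banad*).
Since the final consonant of *gekoad* is /d/ (voiced), it takes -ofo, giving *gekoadofo*.
The final consonant of *gasup* is /p/, which is voiceless, so the suffix is -i, giving *gasupi*.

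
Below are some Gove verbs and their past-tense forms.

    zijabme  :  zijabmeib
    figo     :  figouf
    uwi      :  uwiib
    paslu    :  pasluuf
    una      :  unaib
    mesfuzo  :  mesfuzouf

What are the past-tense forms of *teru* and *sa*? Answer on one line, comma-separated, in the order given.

The suffix is conditioned by the last vowel: -uf when the last vowel of the stem is a rounded vowel (*figo*, *paslu*, *mesfuzo*); -ib when the last vowel of the stem is an unrounded vowel (*zijabme*, *uwi*, *una*).
*teru*: last vowel = /u/, a rounded vowel → -uf → *teruuf*.
*sa*: last vowel = /a/, an unrounded vowel → -ib → *saib*.

teruuf, saib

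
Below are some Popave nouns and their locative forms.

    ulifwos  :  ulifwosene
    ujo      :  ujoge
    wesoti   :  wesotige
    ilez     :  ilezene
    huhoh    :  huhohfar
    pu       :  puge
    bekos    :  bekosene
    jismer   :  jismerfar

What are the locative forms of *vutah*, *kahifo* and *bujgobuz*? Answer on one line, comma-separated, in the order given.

The pattern is sibilance of the final sound: -ene when the stem ends in a sibilant (*ulifwos*, *ilez*, *bekos*); -far when the stem ends in a non-sibilant consonant (*huhoh*, *jismer*); -ge when the stem ends in a vowel (*ujo*, *wesoti*, *pu*).
*vutah*: final sound = /h/, a non-sibilant consonant → -far → *vutahfar*.
The final sound of *kahifo* is /o/, which is a vowel, so the suffix is -ge, giving *kahifoge*.
Since the final sound of *bujgobuz* is /z/ (a sibilant), it takes -ene, giving *bujgobuzene*.

vutahfar, kahifoge, bujgobuzene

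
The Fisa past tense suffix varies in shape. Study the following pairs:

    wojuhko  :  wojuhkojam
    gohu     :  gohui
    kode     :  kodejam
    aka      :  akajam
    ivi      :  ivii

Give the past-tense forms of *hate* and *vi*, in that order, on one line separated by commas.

hatejam, vii

Looking at the last vowel of each stem: -i when the last vowel of the stem is a high vowel (*gohu*, *ivi*); -jam when the last vowel of the stem is a non-high vowel (*wojuhko*, *kode*, *aka*).
*hate*: last vowel = /e/, a non-high vowel → -jam → *hatejam*.
Since the last vowel of *vi* is /i/ (a high vowel), it takes -i, giving *vii*.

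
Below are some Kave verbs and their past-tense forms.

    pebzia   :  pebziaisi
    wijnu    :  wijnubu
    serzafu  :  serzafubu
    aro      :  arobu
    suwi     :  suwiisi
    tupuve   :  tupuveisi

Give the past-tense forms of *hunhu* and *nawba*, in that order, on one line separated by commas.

hunhubu, nawbaisi

Looking at the last vowel of each stem: -bu when the last vowel of the stem is a rounded vowel (*wijnu*, *serzafu*, *aro*); -isi when the last vowel of the stem is an unrounded vowel (*pebzia*, *suwi*, *tupuve*).
Since the last vowel of *hunhu* is /u/ (a rounded vowel), it takes -bu, giving *hunhubu*.
Since the last vowel of *nawba* is /a/ (an unrounded vowel), it takes -isi, giving *nawbaisi*.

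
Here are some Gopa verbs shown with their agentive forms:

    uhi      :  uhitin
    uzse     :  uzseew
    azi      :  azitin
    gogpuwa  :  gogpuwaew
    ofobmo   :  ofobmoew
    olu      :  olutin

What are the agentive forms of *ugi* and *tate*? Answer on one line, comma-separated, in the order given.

ugitin, tateew

The alternation tracks the last vowel of the stem — -tin when the last vowel of the stem is a high vowel (*uhi*, *azi*, *olu*); -ew when the last vowel of the stem is a non-high vowel (*uzse*, *gogpuwa*, *ofobmo*).
Since the last vowel of *ugi* is /i/ (a high vowel), it takes -tin, giving *ugitin*.
*tate* — last vowel /e/ (a non-high vowel) → -ew → *tateew*.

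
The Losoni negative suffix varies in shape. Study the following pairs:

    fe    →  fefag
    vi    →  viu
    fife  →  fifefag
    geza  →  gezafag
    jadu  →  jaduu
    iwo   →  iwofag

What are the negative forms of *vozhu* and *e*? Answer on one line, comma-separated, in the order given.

vozhuu, efag

Looking at the last vowel of each stem: -u when the last vowel of the stem is a high vowel (*vi*, *jadu*); -fag when the last vowel of the stem is a non-high vowel (*fe*, *fife*, *geza*, *iwo*).
The last vowel of *vozhu* is /u/, which is a high vowel, so the suffix is -u, giving *vozhuu*.
*e* — last vowel /e/ (a non-high vowel) → -fag → *efag*.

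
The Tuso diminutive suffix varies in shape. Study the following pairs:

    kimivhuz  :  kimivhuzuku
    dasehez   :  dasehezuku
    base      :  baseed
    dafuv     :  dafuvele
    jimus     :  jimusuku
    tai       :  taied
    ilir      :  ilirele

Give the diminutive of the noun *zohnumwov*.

zohnumwovele

The pattern is sibilance of the final sound: -uku when the stem ends in a sibilant (*kimivhuz*, *dasehez*, *jimus*); -ele when the stem ends in a non-sibilant consonant (*dafuv*, *ilir*); -ed when the stem ends in a vowel (*base*, *tai*).
*zohnumwov*: final sound = /v/, a non-sibilant consonant → -ele → *zohnumwovele*.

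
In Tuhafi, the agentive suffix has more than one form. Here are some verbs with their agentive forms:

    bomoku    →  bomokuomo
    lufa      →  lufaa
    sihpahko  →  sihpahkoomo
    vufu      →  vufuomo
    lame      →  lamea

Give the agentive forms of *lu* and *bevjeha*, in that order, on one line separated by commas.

The pattern is rounding harmony: -omo when the last vowel of the stem is a rounded vowel (*bomoku*, *sihpahko*, *vufu*); -a when the last vowel of the stem is an unrounded vowel (*lufa*, *lame*).
*lu*: last vowel = /u/, a rounded vowel → -omo → *luomo*.
*bevjeha*: last vowel = /a/, an unrounded vowel → -a → *bevjehaa*.

luomo, bevjehaa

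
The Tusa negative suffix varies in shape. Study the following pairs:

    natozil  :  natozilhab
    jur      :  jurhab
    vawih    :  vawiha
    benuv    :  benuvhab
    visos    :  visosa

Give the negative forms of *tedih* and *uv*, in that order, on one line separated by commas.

The suffix is conditioned by the final consonant: -a when the stem ends in a voiceless consonant (*vawih*, *visos*); -hab when the stem ends in a voiced consonant (*natozil*, *jur*, *benuv*).
Since the final consonant of *tedih* is /h/ (voiceless), it takes -a, giving *tediha*.
Since the final consonant of *uv* is /v/ (voiced), it takes -hab, giving *uvhab*.

tediha, uvhab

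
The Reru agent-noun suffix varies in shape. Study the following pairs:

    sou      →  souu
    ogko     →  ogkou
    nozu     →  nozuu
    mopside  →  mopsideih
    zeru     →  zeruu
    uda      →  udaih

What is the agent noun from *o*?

Looking at the last vowel of each stem: -u when the last vowel of the stem is a rounded vowel (*sou*, *ogko*, *nozu*, *zeru*); -ih when the last vowel of the stem is an unrounded vowel (*mopside*, *uda*).
*o* — last vowel /o/ (a rounded vowel) → -u → *ou*.

ou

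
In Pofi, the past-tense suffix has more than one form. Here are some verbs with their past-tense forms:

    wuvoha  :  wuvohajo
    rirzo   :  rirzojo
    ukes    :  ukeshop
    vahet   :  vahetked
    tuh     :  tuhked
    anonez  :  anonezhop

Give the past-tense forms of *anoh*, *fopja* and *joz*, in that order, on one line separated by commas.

The pattern is sibilance of the final sound: -hop when the stem ends in a sibilant (*ukes*, *anonez*); -ked when the stem ends in a non-sibilant consonant (*vahet*, *tuh*); -jo when the stem ends in a vowel (*wuvoha*, *rirzo*).
The final sound of *anoh* is /h/, which is a non-sibilant consonant, so the suffix is -ked, giving *anohked*.
The final sound of *fopja* is /a/, which is a vowel, so the suffix is -jo, giving *fopjajo*.
*joz*: final sound = /z/, a sibilant → -hop → *jozhop*.

anohked, fopjajo, jozhop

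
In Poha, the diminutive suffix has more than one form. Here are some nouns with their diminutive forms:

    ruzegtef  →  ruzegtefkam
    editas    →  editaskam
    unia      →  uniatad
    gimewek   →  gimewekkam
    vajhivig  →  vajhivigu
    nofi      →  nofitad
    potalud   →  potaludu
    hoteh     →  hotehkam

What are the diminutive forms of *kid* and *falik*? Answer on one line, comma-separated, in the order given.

kidu, falikkam

The suffix is conditioned by the final sound: -kam when the stem ends in a voiceless consonant (*ruzegtef*, *editas*, *gimewek*, *hoteh*); -u when the stem ends in a voiced consonant (*vajhivig*, *potalud*); -tad when the stem ends in a vowel (*unia*, *nofi*).
*kid*: final sound = /d/, a voiced consonant → -u → *kidu*.
Since the final sound of *falik* is /k/ (a voiceless consonant), it takes -kam, giving *falikkam*.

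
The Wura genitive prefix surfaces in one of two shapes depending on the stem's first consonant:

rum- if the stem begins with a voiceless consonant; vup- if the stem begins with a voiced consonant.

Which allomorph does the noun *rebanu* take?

vup-

*rebanu*: first consonant = /r/, voiced → vup-.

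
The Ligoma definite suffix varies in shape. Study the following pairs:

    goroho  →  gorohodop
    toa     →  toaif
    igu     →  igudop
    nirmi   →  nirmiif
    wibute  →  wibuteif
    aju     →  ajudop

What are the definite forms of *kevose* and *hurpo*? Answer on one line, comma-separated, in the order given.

kevoseif, hurpodop

Looking at the last vowel of each stem: -dop when the last vowel of the stem is a rounded vowel (*goroho*, *igu*, *aju*); -if when the last vowel of the stem is an unrounded vowel (*toa*, *nirmi*, *wibute*).
Since the last vowel of *kevose* is /e/ (an unrounded vowel), it takes -if, giving *kevoseif*.
*hurpo* — last vowel /o/ (a rounded vowel) → -dop → *hurpodop*.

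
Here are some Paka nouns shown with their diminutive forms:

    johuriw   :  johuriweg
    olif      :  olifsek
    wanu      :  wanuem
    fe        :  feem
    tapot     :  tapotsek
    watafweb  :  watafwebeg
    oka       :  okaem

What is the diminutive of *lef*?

lefsek

The alternation tracks the final sound of the stem — -sek when the stem ends in a voiceless consonant (*olif*, *tapot*); -eg when the stem ends in a voiced consonant (*johuriw*, *watafweb*); -em when the stem ends in a vowel (*wanu*, *fe*, *oka*).
*lef*: final sound = /f/, a voiceless consonant → -sek → *lefsek*.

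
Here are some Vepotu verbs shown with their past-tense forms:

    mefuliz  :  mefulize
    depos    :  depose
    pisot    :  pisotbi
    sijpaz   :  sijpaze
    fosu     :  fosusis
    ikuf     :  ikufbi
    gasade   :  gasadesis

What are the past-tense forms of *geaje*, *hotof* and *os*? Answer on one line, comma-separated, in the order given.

geajesis, hotofbi, ose

Looking at the final sound of each stem: -e when the stem ends in a sibilant (*mefuliz*, *depos*, *sijpaz*); -bi when the stem ends in a non-sibilant consonant (*pisot*, *ikuf*); -sis when the stem ends in a vowel (*fosu*, *gasade*).
*geaje* — final sound /e/ (a vowel) → -sis → *geajesis*.
*hotof*: final sound = /f/, a non-sibilant consonant → -bi → *hotofbi*.
The final sound of *os* is /s/, which is a sibilant, so the suffix is -e, giving *ose*.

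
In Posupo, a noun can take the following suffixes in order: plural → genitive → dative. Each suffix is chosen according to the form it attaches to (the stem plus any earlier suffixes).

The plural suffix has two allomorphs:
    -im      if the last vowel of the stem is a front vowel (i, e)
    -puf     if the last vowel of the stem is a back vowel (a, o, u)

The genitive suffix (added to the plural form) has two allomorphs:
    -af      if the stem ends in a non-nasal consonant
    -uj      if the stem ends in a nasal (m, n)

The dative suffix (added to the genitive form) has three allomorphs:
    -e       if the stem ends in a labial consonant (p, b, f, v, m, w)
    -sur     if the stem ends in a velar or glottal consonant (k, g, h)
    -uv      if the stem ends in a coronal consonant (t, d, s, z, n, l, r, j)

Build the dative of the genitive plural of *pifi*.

pifiimujuv

Since the last vowel of *pifi* is /i/ (a front vowel), it takes -im, giving *pifiim*.
The plural form *pifiim* — final consonant /m/ (a nasal) → -uj → *pifiimuj*.
The genitive form *pifiimuj*: final consonant = /j/, coronal → -uv → *pifiimujuv*.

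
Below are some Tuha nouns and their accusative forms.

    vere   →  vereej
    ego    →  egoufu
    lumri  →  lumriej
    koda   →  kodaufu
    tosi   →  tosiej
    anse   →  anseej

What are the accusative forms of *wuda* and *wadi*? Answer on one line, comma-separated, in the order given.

wudaufu, wadiej

The alternation tracks the last vowel of the stem — -ej when the last vowel of the stem is a front vowel (*vere*, *lumri*, *tosi*, *anse*); -ufu when the last vowel of the stem is a back vowel (*ego*, *koda*).
*wuda* — last vowel /a/ (a back vowel) → -ufu → *wudaufu*.
Since the last vowel of *wadi* is /i/ (a front vowel), it takes -ej, giving *wadiej*.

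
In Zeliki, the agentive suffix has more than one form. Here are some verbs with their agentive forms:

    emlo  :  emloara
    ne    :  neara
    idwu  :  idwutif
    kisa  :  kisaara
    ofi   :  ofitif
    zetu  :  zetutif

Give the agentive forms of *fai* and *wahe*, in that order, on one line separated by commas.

faitif, waheara

The alternation tracks the last vowel of the stem — -tif when the last vowel of the stem is a high vowel (*idwu*, *ofi*, *zetu*); -ara when the last vowel of the stem is a non-high vowel (*emlo*, *ne*, *kisa*).
*fai* — last vowel /i/ (a high vowel) → -tif → *faitif*.
The last vowel of *wahe* is /e/, which is a non-high vowel, so the suffix is -ara, giving *waheara*.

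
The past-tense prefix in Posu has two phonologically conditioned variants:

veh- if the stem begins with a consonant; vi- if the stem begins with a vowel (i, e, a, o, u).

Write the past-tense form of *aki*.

viaki

*aki*: first sound = /a/, a vowel → vi- → *viaki*.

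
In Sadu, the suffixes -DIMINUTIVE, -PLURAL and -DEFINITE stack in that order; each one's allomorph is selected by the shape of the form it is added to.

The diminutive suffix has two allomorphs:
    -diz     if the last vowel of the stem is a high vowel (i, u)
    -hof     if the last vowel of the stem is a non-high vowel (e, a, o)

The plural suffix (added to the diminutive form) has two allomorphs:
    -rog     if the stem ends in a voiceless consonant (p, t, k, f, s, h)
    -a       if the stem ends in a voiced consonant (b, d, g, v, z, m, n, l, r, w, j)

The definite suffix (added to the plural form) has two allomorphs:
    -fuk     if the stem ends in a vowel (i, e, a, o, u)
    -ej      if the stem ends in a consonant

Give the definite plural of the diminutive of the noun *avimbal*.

avimbalhofrogej

Since the last vowel of *avimbal* is /a/ (a non-high vowel), it takes -hof, giving *avimbalhof*.
The diminutive form *avimbalhof* — final consonant /f/ (voiceless) → -rog → *avimbalhofrog*.
The final sound of the plural form *avimbalhofrog* is /g/, which is a consonant, so the definite suffix is -ej, giving *avimbalhofrogej*.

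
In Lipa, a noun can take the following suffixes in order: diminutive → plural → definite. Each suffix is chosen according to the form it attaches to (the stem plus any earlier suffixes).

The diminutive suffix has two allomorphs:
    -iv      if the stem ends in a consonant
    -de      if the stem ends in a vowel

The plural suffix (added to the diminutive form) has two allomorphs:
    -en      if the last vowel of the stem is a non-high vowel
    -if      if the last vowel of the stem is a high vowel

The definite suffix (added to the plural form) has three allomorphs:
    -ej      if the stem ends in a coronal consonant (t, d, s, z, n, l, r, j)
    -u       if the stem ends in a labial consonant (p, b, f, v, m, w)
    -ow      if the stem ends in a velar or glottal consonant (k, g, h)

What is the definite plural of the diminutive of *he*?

Since the final sound of *he* is /e/ (a vowel), it takes -de, giving *hede*.
Since the last vowel of the diminutive form *hede* is /e/ (a non-high vowel), it takes -en, giving *hedeen*.
Since the final consonant of the plural form *hedeen* is /n/ (coronal), it takes -ej, giving *hedeenej*.

hedeenej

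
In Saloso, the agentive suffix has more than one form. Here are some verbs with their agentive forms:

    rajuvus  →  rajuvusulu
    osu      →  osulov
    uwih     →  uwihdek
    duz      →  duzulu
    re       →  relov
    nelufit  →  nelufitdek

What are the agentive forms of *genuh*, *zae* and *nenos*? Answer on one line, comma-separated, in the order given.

The suffix is conditioned by the final sound: -ulu when the stem ends in a sibilant (*rajuvus*, *duz*); -dek when the stem ends in a non-sibilant consonant (*uwih*, *nelufit*); -lov when the stem ends in a vowel (*osu*, *re*).
Since the final sound of *genuh* is /h/ (a non-sibilant consonant), it takes -dek, giving *genuhdek*.
The final sound of *zae* is /e/, which is a vowel, so the suffix is -lov, giving *zaelov*.
*nenos* — final sound /s/ (a sibilant) → -ulu → *nenosulu*.

genuhdek, zaelov, nenosulu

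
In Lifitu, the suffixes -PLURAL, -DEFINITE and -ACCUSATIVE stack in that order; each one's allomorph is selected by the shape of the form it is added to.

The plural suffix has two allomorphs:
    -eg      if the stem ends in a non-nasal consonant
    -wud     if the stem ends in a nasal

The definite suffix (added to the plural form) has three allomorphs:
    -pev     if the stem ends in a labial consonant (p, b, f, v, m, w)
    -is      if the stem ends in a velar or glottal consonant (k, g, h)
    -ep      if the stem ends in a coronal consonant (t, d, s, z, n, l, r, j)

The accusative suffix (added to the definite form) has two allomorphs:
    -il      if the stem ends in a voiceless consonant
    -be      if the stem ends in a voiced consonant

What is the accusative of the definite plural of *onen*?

onenwudepil

Since the final consonant of *onen* is /n/ (a nasal), it takes -wud, giving *onenwud*.
The final consonant of the plural form *onenwud* is /d/, which is coronal, so the definite suffix is -ep, giving *onenwudep*.
The final consonant of the definite form *onenwudep* is /p/, which is voiceless, so the accusative suffix is -il, giving *onenwudepil*.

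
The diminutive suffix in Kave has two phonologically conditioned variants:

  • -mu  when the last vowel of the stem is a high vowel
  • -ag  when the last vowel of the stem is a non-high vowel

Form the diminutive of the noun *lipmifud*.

lipmifudmu

Since the last vowel of *lipmifud* is /u/ (a high vowel), it takes -mu, giving *lipmifudmu*.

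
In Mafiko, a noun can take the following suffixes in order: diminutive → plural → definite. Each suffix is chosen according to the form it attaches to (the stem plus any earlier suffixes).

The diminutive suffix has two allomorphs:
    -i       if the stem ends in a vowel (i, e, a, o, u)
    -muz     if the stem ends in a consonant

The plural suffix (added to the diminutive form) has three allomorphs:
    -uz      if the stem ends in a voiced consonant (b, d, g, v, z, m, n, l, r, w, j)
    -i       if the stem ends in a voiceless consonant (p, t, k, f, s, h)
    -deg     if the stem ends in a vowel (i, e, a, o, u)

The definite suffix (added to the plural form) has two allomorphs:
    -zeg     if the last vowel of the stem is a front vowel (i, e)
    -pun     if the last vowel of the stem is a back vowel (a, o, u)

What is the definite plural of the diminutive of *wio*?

wioidegzeg

*wio*: final sound = /o/, a vowel → -i → *wioi*.
Since the final sound of the diminutive form *wioi* is /i/ (a vowel), it takes -deg, giving *wioideg*.
The plural form *wioideg*: last vowel = /e/, a front vowel → -zeg → *wioidegzeg*.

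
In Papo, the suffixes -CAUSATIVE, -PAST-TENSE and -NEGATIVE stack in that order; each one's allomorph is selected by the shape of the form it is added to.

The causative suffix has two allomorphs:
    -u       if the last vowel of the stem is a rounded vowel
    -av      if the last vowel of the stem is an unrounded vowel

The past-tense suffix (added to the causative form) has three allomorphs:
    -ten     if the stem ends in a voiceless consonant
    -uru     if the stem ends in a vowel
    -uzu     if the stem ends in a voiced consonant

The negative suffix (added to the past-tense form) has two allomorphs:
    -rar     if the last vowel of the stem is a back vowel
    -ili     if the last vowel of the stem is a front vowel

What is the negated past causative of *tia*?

tiaavuzurar

*tia*: last vowel = /a/, an unrounded vowel → -av → *tiaav*.
The causative form *tiaav*: final sound = /v/, a voiced consonant → -uzu → *tiaavuzu*.
The past-tense form *tiaavuzu*: last vowel = /u/, a back vowel → -rar → *tiaavuzurar*.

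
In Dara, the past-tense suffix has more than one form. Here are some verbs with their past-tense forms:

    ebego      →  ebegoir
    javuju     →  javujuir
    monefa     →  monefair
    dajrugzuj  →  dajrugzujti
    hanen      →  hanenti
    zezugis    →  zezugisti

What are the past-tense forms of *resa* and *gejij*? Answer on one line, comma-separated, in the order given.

The alternation tracks the final sound of the stem — -ti when the stem ends in a consonant (*dajrugzuj*, *hanen*, *zezugis*); -ir when the stem ends in a vowel (*ebego*, *javuju*, *monefa*).
*resa*: final sound = /a/, a vowel → -ir → *resair*.
The final sound of *gejij* is /j/, which is a consonant, so the suffix is -ti, giving *gejijti*.

resair, gejijti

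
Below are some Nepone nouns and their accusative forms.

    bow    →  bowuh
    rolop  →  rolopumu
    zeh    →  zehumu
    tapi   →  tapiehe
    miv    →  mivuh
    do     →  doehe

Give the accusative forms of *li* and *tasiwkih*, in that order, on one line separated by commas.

The alternation tracks the final sound of the stem — -umu when the stem ends in a voiceless consonant (*rolop*, *zeh*); -uh when the stem ends in a voiced consonant (*bow*, *miv*); -ehe when the stem ends in a vowel (*tapi*, *do*).
*li* — final sound /i/ (a vowel) → -ehe → *liehe*.
Since the final sound of *tasiwkih* is /h/ (a voiceless consonant), it takes -umu, giving *tasiwkihumu*.

liehe, tasiwkihumu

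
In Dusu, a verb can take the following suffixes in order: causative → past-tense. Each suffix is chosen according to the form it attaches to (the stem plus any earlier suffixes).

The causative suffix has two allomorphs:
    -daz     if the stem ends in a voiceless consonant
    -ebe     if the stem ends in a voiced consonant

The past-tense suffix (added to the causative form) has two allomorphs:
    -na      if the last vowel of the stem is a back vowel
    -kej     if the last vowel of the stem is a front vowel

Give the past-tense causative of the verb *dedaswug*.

dedaswugebekej

Since the final consonant of *dedaswug* is /g/ (voiced), it takes -ebe, giving *dedaswugebe*.
The last vowel of the causative form *dedaswugebe* is /e/, which is a front vowel, so the past-tense suffix is -kej, giving *dedaswugebekej*.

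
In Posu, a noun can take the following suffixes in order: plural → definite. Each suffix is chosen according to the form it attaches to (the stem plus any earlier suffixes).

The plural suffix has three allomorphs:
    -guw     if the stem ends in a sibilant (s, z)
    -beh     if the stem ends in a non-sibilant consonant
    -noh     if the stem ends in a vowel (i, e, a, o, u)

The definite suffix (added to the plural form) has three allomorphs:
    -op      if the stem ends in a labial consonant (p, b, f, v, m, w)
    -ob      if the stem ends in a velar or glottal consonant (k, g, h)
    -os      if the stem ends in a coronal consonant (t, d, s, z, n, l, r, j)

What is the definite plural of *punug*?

The final sound of *punug* is /g/, which is a non-sibilant consonant, so the plural suffix is -beh, giving *punugbeh*.
The plural form *punugbeh* — final consonant /h/ (velar/glottal) → -ob → *punugbehob*.

punugbehob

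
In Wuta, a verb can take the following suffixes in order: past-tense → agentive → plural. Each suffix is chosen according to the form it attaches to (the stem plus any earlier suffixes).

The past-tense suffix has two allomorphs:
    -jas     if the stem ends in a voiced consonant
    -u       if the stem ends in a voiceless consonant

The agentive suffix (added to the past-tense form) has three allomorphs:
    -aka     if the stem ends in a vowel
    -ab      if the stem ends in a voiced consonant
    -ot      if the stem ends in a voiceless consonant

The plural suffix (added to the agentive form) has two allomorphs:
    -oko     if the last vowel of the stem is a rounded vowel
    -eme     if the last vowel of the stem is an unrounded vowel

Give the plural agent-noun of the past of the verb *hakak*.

*hakak* — final consonant /k/ (voiceless) → -u → *hakaku*.
The past-tense form *hakaku* — final sound /u/ (a vowel) → -aka → *hakakuaka*.
The last vowel of the agentive form *hakakuaka* is /a/, which is an unrounded vowel, so the plural suffix is -eme, giving *hakakuakaeme*.

hakakuakaeme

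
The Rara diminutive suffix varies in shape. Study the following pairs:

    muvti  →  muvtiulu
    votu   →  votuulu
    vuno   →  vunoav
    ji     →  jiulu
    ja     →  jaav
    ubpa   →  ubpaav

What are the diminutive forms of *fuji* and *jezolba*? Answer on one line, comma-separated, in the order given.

The alternation tracks the last vowel of the stem — -ulu when the last vowel of the stem is a high vowel (*muvti*, *votu*, *ji*); -av when the last vowel of the stem is a non-high vowel (*vuno*, *ja*, *ubpa*).
*fuji* — last vowel /i/ (a high vowel) → -ulu → *fujiulu*.
The last vowel of *jezolba* is /a/, which is a non-high vowel, so the suffix is -av, giving *jezolbaav*.

fujiulu, jezolbaav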